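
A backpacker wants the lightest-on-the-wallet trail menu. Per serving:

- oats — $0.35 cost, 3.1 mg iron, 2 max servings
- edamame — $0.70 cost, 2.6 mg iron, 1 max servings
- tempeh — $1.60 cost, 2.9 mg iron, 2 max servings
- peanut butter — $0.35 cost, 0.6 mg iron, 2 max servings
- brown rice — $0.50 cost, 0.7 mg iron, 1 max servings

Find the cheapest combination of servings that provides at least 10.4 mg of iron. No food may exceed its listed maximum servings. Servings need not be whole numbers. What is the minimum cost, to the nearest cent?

Cost per mg of iron: oats $0.1129, edamame $0.2692, tempeh $0.5517, peanut butter $0.5833, brown rice $0.7143.
Take 2 servings of oats: +6.2 mg iron for $0.70 (total $0.70, still need 4.2 mg).
Take 1 serving of edamame: +2.6 mg iron for $0.70 (total $1.40, still need 1.6 mg).
Take 0.5517 servings of tempeh: +1.6 mg iron for $0.88 (total $2.28, still need 0.0 mg).
Filling from the cheapest source first is optimal under one linear minimum: $2.28.

$2.28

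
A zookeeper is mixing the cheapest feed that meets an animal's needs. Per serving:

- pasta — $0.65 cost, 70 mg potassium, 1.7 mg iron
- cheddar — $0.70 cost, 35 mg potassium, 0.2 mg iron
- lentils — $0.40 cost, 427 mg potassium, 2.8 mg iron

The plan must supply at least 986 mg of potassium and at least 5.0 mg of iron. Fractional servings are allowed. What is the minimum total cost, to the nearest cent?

$0.92

Compare the cost at each extreme point of the feasible region.
pasta only: max(986/70, 5.0/1.7) = 14.09 servings → $9.16.
cheddar only: max(986/35, 5.0/0.2) = 28.17 servings → $19.72.
lentils only: max(986/427, 5.0/2.8) = 2.309 servings → $0.92.
pasta + cheddar: the both-tight solution has a negative serving — not a feasible corner.
pasta + lentils with both targets exact would need a negative amount; discard.
cheddar + lentils: intersection lies outside the first quadrant.
The minimum over all feasible corners is $0.92.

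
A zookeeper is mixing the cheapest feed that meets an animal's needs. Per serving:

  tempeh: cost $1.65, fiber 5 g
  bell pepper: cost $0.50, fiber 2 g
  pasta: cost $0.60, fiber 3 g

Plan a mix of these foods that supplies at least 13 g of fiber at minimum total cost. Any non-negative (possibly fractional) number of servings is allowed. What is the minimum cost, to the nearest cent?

Cost per g of fiber: pasta $0.2000, bell pepper $0.2500, tempeh $0.3300.
With no serving limits, use only pasta: 13 g / 3 g = 4.333 servings × $0.60 = $2.60.

$2.60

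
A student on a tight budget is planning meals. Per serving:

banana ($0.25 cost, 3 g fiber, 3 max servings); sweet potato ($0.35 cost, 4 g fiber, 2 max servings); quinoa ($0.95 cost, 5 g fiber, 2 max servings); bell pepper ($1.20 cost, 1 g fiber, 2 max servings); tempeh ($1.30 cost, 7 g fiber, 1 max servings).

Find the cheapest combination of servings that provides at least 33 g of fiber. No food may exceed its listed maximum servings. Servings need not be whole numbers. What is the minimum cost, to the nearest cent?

$4.46

Cost per g of fiber: banana $0.0833, sweet potato $0.0875, tempeh $0.1857, quinoa $0.1900, bell pepper $1.2000.
Take 3 servings of banana: +9.0 g fiber for $0.75 (total $0.75, still need 24.0 g).
Take 2 servings of sweet potato: +8.0 g fiber for $0.70 (total $1.45, still need 16.0 g).
Take 1 serving of tempeh: +7.0 g fiber for $1.30 (total $2.75, still need 9.0 g).
Take 1.8 servings of quinoa: +9.0 g fiber for $1.71 (total $4.46, still need 0.0 g).
Greedy by cheapest-per-g is optimal for a single linear constraint, so the minimum cost is $4.46.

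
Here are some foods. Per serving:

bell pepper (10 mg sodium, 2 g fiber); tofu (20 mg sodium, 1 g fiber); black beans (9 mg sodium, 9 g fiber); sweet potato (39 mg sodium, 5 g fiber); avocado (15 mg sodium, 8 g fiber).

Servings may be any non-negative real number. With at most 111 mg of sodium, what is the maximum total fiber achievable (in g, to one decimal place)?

111.0 g

Fiber per mg sodium: black beans 1, avocado 0.5333, bell pepper 0.2, sweet potato 0.1282, tofu 0.05.
With no serving limits, spend the whole sodium allowance on black beans: 111 mg / 9 mg × 9 g = 111.0 g.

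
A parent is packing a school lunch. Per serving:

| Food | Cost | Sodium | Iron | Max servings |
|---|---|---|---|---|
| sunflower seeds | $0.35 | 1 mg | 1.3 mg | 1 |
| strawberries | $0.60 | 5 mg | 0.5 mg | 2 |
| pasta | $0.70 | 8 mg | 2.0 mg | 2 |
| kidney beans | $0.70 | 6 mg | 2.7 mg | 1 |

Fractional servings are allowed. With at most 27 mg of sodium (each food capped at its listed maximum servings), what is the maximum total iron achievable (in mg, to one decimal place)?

Iron per mg sodium: sunflower seeds 1.3, kidney beans 0.45, pasta 0.25, strawberries 0.1.
Take 1 serving of sunflower seeds: uses 1 mg sodium, +1.3 mg iron (running total 1.3 mg).
Take 1 serving of kidney beans: uses 6 mg sodium, +2.7 mg iron (running total 4.0 mg).
Take 2 servings of pasta: uses 16 mg sodium, +4.0 mg iron (running total 8.0 mg).
Take 0.8 servings of strawberries: uses 4 mg sodium, +0.4 mg iron (running total 8.4 mg).
Filling greedily by iron-per-mg sodium is optimal for one linear limit, giving 8.4 mg.

8.4 mg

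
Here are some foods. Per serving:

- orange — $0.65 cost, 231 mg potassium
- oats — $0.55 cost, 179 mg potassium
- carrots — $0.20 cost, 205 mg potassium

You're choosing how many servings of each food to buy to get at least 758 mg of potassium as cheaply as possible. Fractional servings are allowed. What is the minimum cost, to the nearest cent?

$0.74

Cost per mg of potassium: carrots $0.0010, orange $0.0028, oats $0.0031.
With no serving limits, use only carrots: 758 mg / 205 mg = 3.698 servings × $0.20 = $0.74.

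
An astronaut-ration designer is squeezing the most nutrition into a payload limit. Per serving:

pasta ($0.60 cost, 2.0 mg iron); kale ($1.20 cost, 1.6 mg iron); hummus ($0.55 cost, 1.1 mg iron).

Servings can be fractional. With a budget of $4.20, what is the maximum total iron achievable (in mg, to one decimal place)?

Iron per dollar: pasta 3.333, hummus 2, kale 1.333.
With no serving limits, spend the whole cost allowance on pasta: $4.20 / $0.60 × 2.0 mg = 14.0 mg.

14.0 mg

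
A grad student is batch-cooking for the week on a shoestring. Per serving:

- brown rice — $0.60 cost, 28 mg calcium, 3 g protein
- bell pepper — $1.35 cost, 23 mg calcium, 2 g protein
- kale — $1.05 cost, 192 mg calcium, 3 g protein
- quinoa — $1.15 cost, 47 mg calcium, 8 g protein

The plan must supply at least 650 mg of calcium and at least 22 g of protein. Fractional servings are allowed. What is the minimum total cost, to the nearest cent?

$5.01

brown rice only: max(650/28, 22/3) = 23.21 servings → $13.93.
bell pepper only: max(650/23, 22/2) = 28.26 servings → $38.15.
kale only: max(650/192, 22/3) = 7.333 servings → $7.70.
quinoa only: max(650/47, 22/8) = 13.83 servings → $15.90.
brown rice + bell pepper: intersection lies outside the first quadrant.
brown rice + kale with both tight: 4.622 servings and 2.711 servings → $5.62.
brown rice + quinoa with both targets exact would need a negative amount; discard.
bell pepper + kale with both tight: 7.219 servings and 2.521 servings → $12.39.
bell pepper + quinoa: intersection lies outside the first quadrant.
kale + quinoa with both tight: 2.986 servings and 1.63 servings → $5.01.
So the least-cost plan costs $5.01.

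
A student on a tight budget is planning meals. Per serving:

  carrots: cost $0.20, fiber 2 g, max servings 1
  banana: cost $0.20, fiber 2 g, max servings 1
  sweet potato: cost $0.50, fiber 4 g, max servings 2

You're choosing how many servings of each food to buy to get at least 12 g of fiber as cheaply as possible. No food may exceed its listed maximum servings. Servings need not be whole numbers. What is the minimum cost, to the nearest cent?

$1.40

Cost per g of fiber: carrots $0.1000, banana $0.1000, sweet potato $0.1250.
Take 1 serving of carrots: +2.0 g fiber for $0.20 (total $0.20, still need 10.0 g).
Take 1 serving of banana: +2.0 g fiber for $0.20 (total $0.40, still need 8.0 g).
Take 2 servings of sweet potato: +8.0 g fiber for $1.00 (total $1.40, still need 0.0 g).
Greedy by cheapest-per-g is optimal for a single linear constraint, so the minimum cost is $1.40.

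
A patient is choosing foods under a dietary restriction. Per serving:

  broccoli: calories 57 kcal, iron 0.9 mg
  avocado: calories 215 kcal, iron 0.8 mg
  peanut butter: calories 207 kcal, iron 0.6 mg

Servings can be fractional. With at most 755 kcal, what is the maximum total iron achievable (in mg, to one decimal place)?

Iron per kcal: broccoli 0.01579, avocado 0.003721, peanut butter 0.002899.
With no serving limits, spend the whole calories allowance on broccoli: 755 kcal / 57 kcal × 0.9 mg = 11.9 mg.

11.9 mg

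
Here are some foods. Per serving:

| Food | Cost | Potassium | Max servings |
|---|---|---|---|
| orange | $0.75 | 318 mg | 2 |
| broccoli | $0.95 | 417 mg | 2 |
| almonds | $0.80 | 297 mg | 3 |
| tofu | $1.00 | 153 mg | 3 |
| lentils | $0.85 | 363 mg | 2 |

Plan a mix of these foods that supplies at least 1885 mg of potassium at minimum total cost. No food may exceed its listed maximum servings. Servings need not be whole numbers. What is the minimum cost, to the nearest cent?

Cost per mg of potassium: broccoli $0.0023, lentils $0.0023, orange $0.0024, almonds $0.0027, tofu $0.0065.
Take 2 servings of broccoli: +834.0 mg potassium for $1.90 (total $1.90, still need 1051.0 mg).
Take 2 servings of lentils: +726.0 mg potassium for $1.70 (total $3.60, still need 325.0 mg).
Take 1.022 servings of orange: +325.0 mg potassium for $0.77 (total $4.37, still need 0.0 mg).
Greedy by cheapest-per-mg is optimal for a single linear constraint, so the minimum cost is $4.37.

$4.37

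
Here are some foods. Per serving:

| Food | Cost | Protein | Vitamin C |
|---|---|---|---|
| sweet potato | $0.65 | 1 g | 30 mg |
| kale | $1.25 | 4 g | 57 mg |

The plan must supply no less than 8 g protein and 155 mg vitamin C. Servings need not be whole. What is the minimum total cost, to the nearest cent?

The cheapest plan sits at a corner of the feasible region — with two constraints it uses at most two foods.
sweet potato only: max(8/1, 155/30) = 8 servings → $5.20.
kale only: max(8/4, 155/57) = 2.719 servings → $3.40.
sweet potato + kale with both tight: 2.603 servings and 1.349 servings → $3.38.
Cheapest feasible corner: $3.38.

$3.38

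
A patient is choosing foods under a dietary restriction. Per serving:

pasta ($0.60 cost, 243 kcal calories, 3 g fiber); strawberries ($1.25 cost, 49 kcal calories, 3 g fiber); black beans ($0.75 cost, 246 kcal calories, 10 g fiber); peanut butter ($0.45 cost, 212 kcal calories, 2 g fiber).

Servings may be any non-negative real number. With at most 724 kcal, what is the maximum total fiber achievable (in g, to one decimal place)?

44.3 g

Fiber per kcal: strawberries 0.06122, black beans 0.04065, pasta 0.01235, peanut butter 0.009434.
With no serving limits, spend the whole calories allowance on strawberries: 724 kcal / 49 kcal × 3 g = 44.3 g.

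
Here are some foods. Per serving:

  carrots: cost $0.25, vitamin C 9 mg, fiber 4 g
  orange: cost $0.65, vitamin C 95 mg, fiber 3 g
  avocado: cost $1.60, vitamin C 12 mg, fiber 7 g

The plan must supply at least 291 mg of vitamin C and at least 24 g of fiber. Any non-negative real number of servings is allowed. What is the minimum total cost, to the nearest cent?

$2.74

carrots only: max(291/9, 24/4) = 32.33 servings → $8.08.
orange only: max(291/95, 24/3) = 8 servings → $5.20.
avocado only: max(291/12, 24/7) = 24.25 servings → $38.80.
carrots + orange with both tight: 3.986 servings and 2.686 servings → $2.74.
carrots + avocado with both targets exact would need a negative amount; discard.
orange + avocado with both tight: 2.781 servings and 2.237 servings → $5.39.
Cheapest feasible corner: $2.74.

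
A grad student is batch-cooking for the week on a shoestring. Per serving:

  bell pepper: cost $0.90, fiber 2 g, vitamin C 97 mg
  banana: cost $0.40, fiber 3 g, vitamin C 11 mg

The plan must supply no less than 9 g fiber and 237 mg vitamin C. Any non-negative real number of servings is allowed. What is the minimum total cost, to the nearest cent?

$2.64

Check every corner: each single food scaled to meet both minima, and each pair solved so both constraints bind.
bell pepper only: max(9/2, 237/97) = 4.5 servings → $4.05.
banana only: max(9/3, 237/11) = 21.55 servings → $8.62.
bell pepper + banana with both tight: 2.275 servings and 1.483 servings → $2.64.
Cheapest feasible corner: $2.64.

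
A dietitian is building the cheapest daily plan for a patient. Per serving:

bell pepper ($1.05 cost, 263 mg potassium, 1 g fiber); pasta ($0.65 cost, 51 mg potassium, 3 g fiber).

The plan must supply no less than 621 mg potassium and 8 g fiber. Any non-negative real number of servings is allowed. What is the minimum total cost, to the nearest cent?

Compare the cost at each extreme point of the feasible region.
bell pepper only: max(621/263, 8/1) = 8 servings → $8.40.
pasta only: max(621/51, 8/3) = 12.18 servings → $7.91.
bell pepper + pasta with both tight: 1.972 servings and 2.009 servings → $3.38.
The minimum over all feasible corners is $3.38.

$3.38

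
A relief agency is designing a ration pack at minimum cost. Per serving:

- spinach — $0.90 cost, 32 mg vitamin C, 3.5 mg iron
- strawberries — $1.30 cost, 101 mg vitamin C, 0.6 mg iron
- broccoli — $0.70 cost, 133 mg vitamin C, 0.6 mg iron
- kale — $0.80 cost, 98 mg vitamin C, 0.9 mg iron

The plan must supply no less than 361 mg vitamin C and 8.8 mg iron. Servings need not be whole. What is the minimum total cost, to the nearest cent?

$3.46

This is a tiny linear program; its minimum lies at a vertex of the feasible set. List the vertices and price them.
spinach only: max(361/32, 8.8/3.5) = 11.28 servings → $10.15.
strawberries only: max(361/101, 8.8/0.6) = 14.67 servings → $19.07.
broccoli only: max(361/133, 8.8/0.6) = 14.67 servings → $10.27.
kale only: max(361/98, 8.8/0.9) = 9.778 servings → $7.82.
spinach + strawberries with both tight: 2.011 servings and 2.937 servings → $5.63.
spinach + broccoli with both tight: 2.137 servings and 2.2 servings → $3.46.
spinach + kale with both tight: 1.711 servings and 3.125 servings → $4.04.
strawberries + broccoli: the both-tight solution has a negative serving — not a feasible corner.
strawberries + kale: the both-tight solution has a negative serving — not a feasible corner.
broccoli + kale: intersection lies outside the first quadrant.
So the least-cost plan costs $3.46.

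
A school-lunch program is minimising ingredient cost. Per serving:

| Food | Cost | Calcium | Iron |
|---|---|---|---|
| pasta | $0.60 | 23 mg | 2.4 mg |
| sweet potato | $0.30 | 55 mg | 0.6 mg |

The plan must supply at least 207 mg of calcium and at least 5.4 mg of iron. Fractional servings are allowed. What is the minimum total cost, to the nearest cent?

Check every corner: each single food scaled to meet both minima, and each pair solved so both constraints bind.
pasta only: max(207/23, 5.4/2.4) = 9 servings → $5.40.
sweet potato only: max(207/55, 5.4/0.6) = 9 servings → $2.70.
pasta + sweet potato with both tight: 1.462 servings and 3.152 servings → $1.82.
The minimum over all feasible corners is $1.82.

$1.82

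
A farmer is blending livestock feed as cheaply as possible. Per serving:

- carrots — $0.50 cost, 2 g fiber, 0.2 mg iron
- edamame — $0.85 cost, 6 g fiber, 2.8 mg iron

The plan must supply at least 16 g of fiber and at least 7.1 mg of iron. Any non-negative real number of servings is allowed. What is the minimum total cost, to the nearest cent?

Minimising a linear cost over {fiber ≥ 16, iron ≥ 7.1, servings ≥ 0} — the optimum is at a vertex, using one or two foods.
carrots only: max(16/2, 7.1/0.2) = 35.5 servings → $17.75.
edamame only: max(16/6, 7.1/2.8) = 2.667 servings → $2.27.
carrots + edamame with both tight: 0.5 servings and 2.5 servings → $2.38.
So the least-cost plan costs $2.27.

$2.27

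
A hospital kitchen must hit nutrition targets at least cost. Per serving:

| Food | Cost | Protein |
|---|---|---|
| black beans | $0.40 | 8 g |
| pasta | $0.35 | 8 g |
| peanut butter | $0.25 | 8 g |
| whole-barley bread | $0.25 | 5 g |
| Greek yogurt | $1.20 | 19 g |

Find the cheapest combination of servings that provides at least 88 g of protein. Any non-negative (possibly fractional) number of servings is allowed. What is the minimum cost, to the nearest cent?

Cost per g of protein: peanut butter $0.0312, pasta $0.0437, black beans $0.0500, whole-barley bread $0.0500, Greek yogurt $0.0632.
With no serving limits, use only peanut butter: 88 g / 8 g = 11 servings × $0.25 = $2.75.

$2.75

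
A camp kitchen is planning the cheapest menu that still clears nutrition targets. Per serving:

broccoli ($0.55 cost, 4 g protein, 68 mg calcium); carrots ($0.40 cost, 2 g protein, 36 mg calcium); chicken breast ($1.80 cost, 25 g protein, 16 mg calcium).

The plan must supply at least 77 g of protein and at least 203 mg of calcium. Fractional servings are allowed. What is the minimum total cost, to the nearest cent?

$6.16

For a min-cost LP with two ≥-constraints, a basic feasible solution has at most two positive variables.
broccoli only: max(77/4, 203/68) = 19.25 servings → $10.59.
carrots only: max(77/2, 203/36) = 38.5 servings → $15.40.
chicken breast only: max(77/25, 203/16) = 12.69 servings → $22.84.
broccoli + carrots: the both-tight solution has a negative serving — not a feasible corner.
broccoli + chicken breast with both tight: 2.349 servings and 2.704 servings → $6.16.
carrots + chicken breast with both tight: 4.427 servings and 2.726 servings → $6.68.
So the least-cost plan costs $6.16.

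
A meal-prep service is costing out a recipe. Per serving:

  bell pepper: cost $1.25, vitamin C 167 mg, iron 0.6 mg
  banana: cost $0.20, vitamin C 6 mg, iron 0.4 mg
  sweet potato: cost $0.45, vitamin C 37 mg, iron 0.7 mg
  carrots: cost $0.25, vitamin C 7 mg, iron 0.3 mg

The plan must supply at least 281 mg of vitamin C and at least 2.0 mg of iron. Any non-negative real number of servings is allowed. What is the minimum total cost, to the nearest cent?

bell pepper only: max(281/167, 2.0/0.6) = 3.333 servings → $4.17.
banana only: max(281/6, 2.0/0.4) = 46.83 servings → $9.37.
sweet potato only: max(281/37, 2.0/0.7) = 7.595 servings → $3.42.
carrots only: max(281/7, 2.0/0.3) = 40.14 servings → $10.04.
bell pepper + banana with both tight: 1.589 servings and 2.617 servings → $2.51.
bell pepper + sweet potato with both tight: 1.296 servings and 1.747 servings → $2.41.
bell pepper + carrots with both tight: 1.532 servings and 3.603 servings → $2.82.
banana + sweet potato: the both-tight solution has a negative serving — not a feasible corner.
banana + carrots with both targets exact would need a negative amount; discard.
sweet potato + carrots: the both-tight solution has a negative serving — not a feasible corner.
Cheapest feasible corner: $2.41.

$2.41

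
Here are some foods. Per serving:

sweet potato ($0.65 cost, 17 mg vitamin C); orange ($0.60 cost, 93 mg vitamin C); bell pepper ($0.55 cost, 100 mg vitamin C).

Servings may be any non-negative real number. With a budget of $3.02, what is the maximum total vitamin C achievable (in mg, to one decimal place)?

549.1 mg

Vitamin C per dollar: bell pepper 181.8, orange 155, sweet potato 26.15.
With no serving limits, spend the whole cost allowance on bell pepper: $3.02 / $0.55 × 100 mg = 549.1 mg.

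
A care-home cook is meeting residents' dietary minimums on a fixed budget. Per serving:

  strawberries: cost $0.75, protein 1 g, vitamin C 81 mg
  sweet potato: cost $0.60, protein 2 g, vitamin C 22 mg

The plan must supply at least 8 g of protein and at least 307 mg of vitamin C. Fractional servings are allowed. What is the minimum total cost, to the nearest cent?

At the optimum either one food covers both requirements or two foods hit both targets exactly; no other combination can be cheaper.
strawberries only: max(8/1, 307/81) = 8 servings → $6.00.
sweet potato only: max(8/2, 307/22) = 13.95 servings → $8.37.
strawberries + sweet potato with both tight: 3.129 servings and 2.436 servings → $3.81.
The minimum over all feasible corners is $3.81.

$3.81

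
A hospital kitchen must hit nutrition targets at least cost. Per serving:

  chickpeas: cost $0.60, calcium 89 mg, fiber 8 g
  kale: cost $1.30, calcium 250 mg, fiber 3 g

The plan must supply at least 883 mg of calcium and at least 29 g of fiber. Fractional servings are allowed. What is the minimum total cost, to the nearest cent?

$4.96

chickpeas only: max(883/89, 29/8) = 9.921 servings → $5.95.
kale only: max(883/250, 29/3) = 9.667 servings → $12.57.
chickpeas + kale with both tight: 2.655 servings and 2.587 servings → $4.96.
Cheapest feasible corner: $4.96.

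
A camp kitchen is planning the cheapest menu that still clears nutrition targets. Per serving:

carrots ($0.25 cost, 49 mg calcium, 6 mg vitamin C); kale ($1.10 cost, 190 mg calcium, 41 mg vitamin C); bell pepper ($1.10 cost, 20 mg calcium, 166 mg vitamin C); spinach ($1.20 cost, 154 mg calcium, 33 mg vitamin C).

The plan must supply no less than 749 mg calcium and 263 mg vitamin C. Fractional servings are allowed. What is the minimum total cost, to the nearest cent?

This is a tiny linear program; its minimum lies at a vertex of the feasible set. List the vertices and price them.
carrots only: max(749/49, 263/6) = 43.83 servings → $10.96.
kale only: max(749/190, 263/41) = 6.415 servings → $7.06.
bell pepper only: max(749/20, 263/166) = 37.45 servings → $41.20.
spinach only: max(749/154, 263/33) = 7.97 servings → $9.56.
carrots + kale: the both-tight solution has a negative serving — not a feasible corner.
carrots + bell pepper with both tight: 14.86 servings and 1.047 servings → $4.87.
carrots + spinach: the both-tight solution has a negative serving — not a feasible corner.
kale + bell pepper with both tight: 3.876 servings and 0.627 servings → $4.95.
kale + spinach: the both-tight solution has a negative serving — not a feasible corner.
bell pepper + spinach with both tight: 0.6338 servings and 4.781 servings → $6.43.
So the least-cost plan costs $4.87.

$4.87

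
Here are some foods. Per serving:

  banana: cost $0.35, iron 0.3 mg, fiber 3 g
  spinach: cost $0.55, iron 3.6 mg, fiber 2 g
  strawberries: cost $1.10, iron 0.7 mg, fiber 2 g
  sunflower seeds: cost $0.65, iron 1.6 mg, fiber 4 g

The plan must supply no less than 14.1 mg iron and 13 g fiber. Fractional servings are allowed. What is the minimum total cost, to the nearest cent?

With two linear requirements the optimum uses one or two foods; enumerate the corners.
banana only: max(14.1/0.3, 13/3) = 47 servings → $16.45.
spinach only: max(14.1/3.6, 13/2) = 6.5 servings → $3.58.
strawberries only: max(14.1/0.7, 13/2) = 20.14 servings → $22.16.
sunflower seeds only: max(14.1/1.6, 13/4) = 8.812 servings → $5.73.
banana + spinach with both tight: 1.824 servings and 3.765 servings → $2.71.
banana + strawberries with both targets exact would need a negative amount; discard.
banana + sunflower seeds with both targets exact would need a negative amount; discard.
spinach + strawberries with both tight: 3.293 servings and 3.207 servings → $5.34.
spinach + sunflower seeds with both tight: 3.179 servings and 1.661 servings → $2.83.
strawberries + sunflower seeds with both targets exact would need a negative amount; discard.
Cheapest feasible corner: $2.71.

$2.71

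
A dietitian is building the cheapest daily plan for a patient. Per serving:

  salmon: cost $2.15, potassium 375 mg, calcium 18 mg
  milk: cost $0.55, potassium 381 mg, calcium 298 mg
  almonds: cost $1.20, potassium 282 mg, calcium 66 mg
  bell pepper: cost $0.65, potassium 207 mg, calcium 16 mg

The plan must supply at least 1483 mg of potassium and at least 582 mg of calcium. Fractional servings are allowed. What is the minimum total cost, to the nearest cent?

At the optimum either one food covers both requirements or two foods hit both targets exactly; no other combination can be cheaper.
salmon only: max(1483/375, 582/18) = 32.33 servings → $69.52.
milk only: max(1483/381, 582/298) = 3.892 servings → $2.14.
almonds only: max(1483/282, 582/66) = 8.818 servings → $10.58.
bell pepper only: max(1483/207, 582/16) = 36.38 servings → $23.64.
salmon + milk with both tight: 2.099 servings and 1.826 servings → $5.52.
salmon + almonds: intersection lies outside the first quadrant.
salmon + bell pepper: intersection lies outside the first quadrant.
milk + almonds with both tight: 1.125 servings and 3.739 servings → $5.11.
milk + bell pepper with both tight: 1.74 servings and 3.961 servings → $3.53.
almonds + bell pepper: intersection lies outside the first quadrant.
Cheapest feasible corner: $2.14.

$2.14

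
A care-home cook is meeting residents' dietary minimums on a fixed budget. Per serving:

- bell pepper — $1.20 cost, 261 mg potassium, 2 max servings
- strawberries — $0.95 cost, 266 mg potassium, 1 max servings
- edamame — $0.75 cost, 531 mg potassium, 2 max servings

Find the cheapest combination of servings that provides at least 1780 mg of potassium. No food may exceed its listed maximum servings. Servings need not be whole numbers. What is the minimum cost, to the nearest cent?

Cost per mg of potassium: edamame $0.0014, strawberries $0.0036, bell pepper $0.0046.
Take 2 servings of edamame: +1062.0 mg potassium for $1.50 (total $1.50, still need 718.0 mg).
Take 1 serving of strawberries: +266.0 mg potassium for $0.95 (total $2.45, still need 452.0 mg).
Take 1.732 servings of bell pepper: +452.0 mg potassium for $2.08 (total $4.53, still need 0.0 mg).
Greedy by cheapest-per-mg is optimal for a single linear constraint, so the minimum cost is $4.53.

$4.53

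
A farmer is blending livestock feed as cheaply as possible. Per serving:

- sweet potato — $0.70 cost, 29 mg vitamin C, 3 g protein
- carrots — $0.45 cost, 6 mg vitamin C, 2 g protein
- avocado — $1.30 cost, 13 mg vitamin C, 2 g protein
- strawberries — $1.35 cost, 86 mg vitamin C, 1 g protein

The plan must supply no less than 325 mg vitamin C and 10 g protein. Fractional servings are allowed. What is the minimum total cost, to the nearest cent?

$5.67

sweet potato only: max(325/29, 10/3) = 11.21 servings → $7.84.
carrots only: max(325/6, 10/2) = 54.17 servings → $24.38.
avocado only: max(325/13, 10/2) = 25 servings → $32.50.
strawberries only: max(325/86, 10/1) = 10 servings → $13.50.
sweet potato + carrots with both targets exact would need a negative amount; discard.
sweet potato + avocado: the both-tight solution has a negative serving — not a feasible corner.
sweet potato + strawberries with both tight: 2.336 servings and 2.991 servings → $5.67.
carrots + avocado with both targets exact would need a negative amount; discard.
carrots + strawberries with both tight: 3.223 servings and 3.554 servings → $6.25.
avocado + strawberries with both tight: 3.365 servings and 3.27 servings → $8.79.
The minimum over all feasible corners is $5.67.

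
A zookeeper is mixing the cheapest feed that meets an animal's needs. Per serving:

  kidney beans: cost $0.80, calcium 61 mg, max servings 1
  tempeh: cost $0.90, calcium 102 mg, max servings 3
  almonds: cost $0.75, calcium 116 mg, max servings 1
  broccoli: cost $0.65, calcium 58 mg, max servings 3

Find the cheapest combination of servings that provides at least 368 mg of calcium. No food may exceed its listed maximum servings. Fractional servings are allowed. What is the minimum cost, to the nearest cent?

$2.97

Cost per mg of calcium: almonds $0.0065, tempeh $0.0088, broccoli $0.0112, kidney beans $0.0131.
Take 1 serving of almonds: +116.0 mg calcium for $0.75 (total $0.75, still need 252.0 mg).
Take 2.471 servings of tempeh: +252.0 mg calcium for $2.22 (total $2.97, still need 0.0 mg).
Greedy by cheapest-per-mg is optimal for a single linear constraint, so the minimum cost is $2.97.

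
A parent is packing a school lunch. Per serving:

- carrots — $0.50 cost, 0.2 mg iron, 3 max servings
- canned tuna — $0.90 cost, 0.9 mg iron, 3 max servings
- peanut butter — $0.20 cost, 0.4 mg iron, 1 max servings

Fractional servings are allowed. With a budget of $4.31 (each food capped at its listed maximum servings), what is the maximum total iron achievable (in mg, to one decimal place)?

3.7 mg

Iron per dollar: peanut butter 2, canned tuna 1, carrots 0.4.
Take 1 serving of peanut butter: spends $0.20, +0.4 mg iron (running total 0.4 mg).
Take 3 servings of canned tuna: spends $2.70, +2.7 mg iron (running total 3.1 mg).
Take 2.82 servings of carrots: spends $1.41, +0.6 mg iron (running total 3.7 mg).
Filling greedily by iron-per-dollar is optimal for one linear limit, giving 3.7 mg.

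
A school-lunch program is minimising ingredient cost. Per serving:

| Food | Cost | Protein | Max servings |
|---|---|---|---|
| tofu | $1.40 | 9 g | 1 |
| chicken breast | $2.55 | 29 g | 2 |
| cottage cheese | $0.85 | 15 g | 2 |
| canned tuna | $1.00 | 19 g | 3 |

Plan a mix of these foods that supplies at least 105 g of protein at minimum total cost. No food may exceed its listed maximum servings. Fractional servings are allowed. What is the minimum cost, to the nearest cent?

$6.28

Cost per g of protein: canned tuna $0.0526, cottage cheese $0.0567, chicken breast $0.0879, tofu $0.1556.
Take 3 servings of canned tuna: +57.0 g protein for $3.00 (total $3.00, still need 48.0 g).
Take 2 servings of cottage cheese: +30.0 g protein for $1.70 (total $4.70, still need 18.0 g).
Take 0.6207 servings of chicken breast: +18.0 g protein for $1.58 (total $6.28, still need 0.0 g).
Greedy by cheapest-per-g is optimal for a single linear constraint, so the minimum cost is $6.28.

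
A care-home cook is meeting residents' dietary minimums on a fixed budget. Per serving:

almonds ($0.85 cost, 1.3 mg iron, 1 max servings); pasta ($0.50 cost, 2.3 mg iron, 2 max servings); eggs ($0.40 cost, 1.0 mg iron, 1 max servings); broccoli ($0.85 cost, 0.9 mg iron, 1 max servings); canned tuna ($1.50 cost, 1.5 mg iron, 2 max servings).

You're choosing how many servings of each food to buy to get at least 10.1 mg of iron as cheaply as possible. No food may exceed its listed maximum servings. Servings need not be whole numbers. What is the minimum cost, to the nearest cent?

Cost per mg of iron: pasta $0.2174, eggs $0.4000, almonds $0.6538, broccoli $0.9444, canned tuna $1.0000.
Take 2 servings of pasta: +4.6 mg iron for $1.00 (total $1.00, still need 5.5 mg).
Take 1 serving of eggs: +1.0 mg iron for $0.40 (total $1.40, still need 4.5 mg).
Take 1 serving of almonds: +1.3 mg iron for $0.85 (total $2.25, still need 3.2 mg).
Take 1 serving of broccoli: +0.9 mg iron for $0.85 (total $3.10, still need 2.3 mg).
Take 1.533 servings of canned tuna: +2.3 mg iron for $2.30 (total $5.40, still need 0.0 mg).
Filling from the cheapest source first is optimal under one linear minimum: $5.40.

$5.40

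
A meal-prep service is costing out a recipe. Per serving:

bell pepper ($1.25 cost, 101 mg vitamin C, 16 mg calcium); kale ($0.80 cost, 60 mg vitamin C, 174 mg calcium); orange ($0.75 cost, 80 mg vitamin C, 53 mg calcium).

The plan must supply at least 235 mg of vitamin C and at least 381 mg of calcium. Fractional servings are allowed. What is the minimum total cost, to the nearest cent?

$2.60

Two binding constraints pin down two serving amounts, so the optimal mix uses at most two foods. The candidates are each food alone (scaled to the tighter of vitamin C/calcium) and each pair with both constraints tight.
bell pepper only: max(235/101, 381/16) = 23.81 servings → $29.77.
kale only: max(235/60, 381/174) = 3.917 servings → $3.13.
orange only: max(235/80, 381/53) = 7.189 servings → $5.39.
bell pepper + kale with both tight: 1.085 servings and 2.09 servings → $3.03.
bell pepper + orange: intersection lies outside the first quadrant.
kale + orange with both tight: 1.678 servings and 1.679 servings → $2.60.
So the least-cost plan costs $2.60.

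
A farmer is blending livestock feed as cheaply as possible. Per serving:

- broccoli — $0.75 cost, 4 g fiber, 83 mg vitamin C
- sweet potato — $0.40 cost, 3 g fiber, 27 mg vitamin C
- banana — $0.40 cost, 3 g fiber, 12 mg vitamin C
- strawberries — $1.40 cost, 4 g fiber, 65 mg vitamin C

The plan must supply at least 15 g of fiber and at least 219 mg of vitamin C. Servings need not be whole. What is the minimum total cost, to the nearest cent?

A basic optimal solution has at most two foods positive. Try each food alone and each pair with both targets met exactly.
broccoli only: max(15/4, 219/83) = 3.75 servings → $2.81.
sweet potato only: max(15/3, 219/27) = 8.111 servings → $3.24.
banana only: max(15/3, 219/12) = 18.25 servings → $7.30.
strawberries only: max(15/4, 219/65) = 3.75 servings → $5.25.
broccoli + sweet potato with both tight: 1.787 servings and 2.617 servings → $2.39.
broccoli + banana with both tight: 2.373 servings and 1.836 servings → $2.51.
broccoli + strawberries: the both-tight solution has a negative serving — not a feasible corner.
sweet potato + banana: the both-tight solution has a negative serving — not a feasible corner.
sweet potato + strawberries with both tight: 1.138 servings and 2.897 servings → $4.51.
banana + strawberries with both tight: 0.6735 servings and 3.245 servings → $4.81.
So the least-cost plan costs $2.39.

$2.39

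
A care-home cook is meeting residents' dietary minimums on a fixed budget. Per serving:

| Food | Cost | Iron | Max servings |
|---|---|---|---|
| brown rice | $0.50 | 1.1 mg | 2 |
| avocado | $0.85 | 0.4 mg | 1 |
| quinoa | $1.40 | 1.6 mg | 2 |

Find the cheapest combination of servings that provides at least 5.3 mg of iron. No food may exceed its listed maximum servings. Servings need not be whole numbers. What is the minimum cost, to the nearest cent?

Cost per mg of iron: brown rice $0.4545, quinoa $0.8750, avocado $2.1250.
Take 2 servings of brown rice: +2.2 mg iron for $1.00 (total $1.00, still need 3.1 mg).
Take 1.938 servings of quinoa: +3.1 mg iron for $2.71 (total $3.71, still need 0.0 mg).
Filling from the cheapest source first is optimal under one linear minimum: $3.71.

$3.71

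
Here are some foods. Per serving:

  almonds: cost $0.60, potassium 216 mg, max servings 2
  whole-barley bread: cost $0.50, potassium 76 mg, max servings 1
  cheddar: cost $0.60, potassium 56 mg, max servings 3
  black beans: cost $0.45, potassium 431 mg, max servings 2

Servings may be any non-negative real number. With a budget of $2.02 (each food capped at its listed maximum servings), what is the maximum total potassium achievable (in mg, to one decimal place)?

Potassium per dollar: black beans 957.8, almonds 360, whole-barley bread 152, cheddar 93.33.
Take 2 servings of black beans: spends $0.90, +862.0 mg potassium (running total 862.0 mg).
Take 1.867 servings of almonds: spends $1.12, +403.2 mg potassium (running total 1265.2 mg).
Greedy by best ratio exhausts the cost allowance optimally: 1265.2 mg.

1265.2 mg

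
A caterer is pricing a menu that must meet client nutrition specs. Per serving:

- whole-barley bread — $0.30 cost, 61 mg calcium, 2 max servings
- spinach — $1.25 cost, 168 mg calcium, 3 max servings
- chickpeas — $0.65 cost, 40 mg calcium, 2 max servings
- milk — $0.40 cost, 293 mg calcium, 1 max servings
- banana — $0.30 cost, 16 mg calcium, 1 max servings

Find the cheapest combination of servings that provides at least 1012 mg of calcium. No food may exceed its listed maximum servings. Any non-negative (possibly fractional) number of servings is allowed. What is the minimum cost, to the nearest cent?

$6.29

Cost per mg of calcium: milk $0.0014, whole-barley bread $0.0049, spinach $0.0074, chickpeas $0.0163, banana $0.0187.
Take 1 serving of milk: +293.0 mg calcium for $0.40 (total $0.40, still need 719.0 mg).
Take 2 servings of whole-barley bread: +122.0 mg calcium for $0.60 (total $1.00, still need 597.0 mg).
Take 3 servings of spinach: +504.0 mg calcium for $3.75 (total $4.75, still need 93.0 mg).
Take 2 servings of chickpeas: +80.0 mg calcium for $1.30 (total $6.05, still need 13.0 mg).
Take 0.8125 servings of banana: +13.0 mg calcium for $0.24 (total $6.29, still need 0.0 mg).
Filling from the cheapest source first is optimal under one linear minimum: $6.29.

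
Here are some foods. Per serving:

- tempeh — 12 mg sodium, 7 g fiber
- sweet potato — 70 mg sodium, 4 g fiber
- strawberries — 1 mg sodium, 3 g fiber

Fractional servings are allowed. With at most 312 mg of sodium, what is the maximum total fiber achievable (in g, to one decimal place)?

Fiber per mg sodium: strawberries 3, tempeh 0.5833, sweet potato 0.05714.
With no serving limits, spend the whole sodium allowance on strawberries: 312 mg / 1 mg × 3 g = 936.0 g.

936.0 g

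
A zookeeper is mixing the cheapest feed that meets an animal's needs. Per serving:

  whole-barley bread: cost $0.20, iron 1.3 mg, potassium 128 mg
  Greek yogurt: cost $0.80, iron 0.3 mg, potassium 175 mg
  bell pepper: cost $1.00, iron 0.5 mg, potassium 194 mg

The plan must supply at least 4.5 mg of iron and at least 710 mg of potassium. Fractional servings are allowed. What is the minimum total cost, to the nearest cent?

$1.11

whole-barley bread only: max(4.5/1.3, 710/128) = 5.547 servings → $1.11.
Greek yogurt only: max(4.5/0.3, 710/175) = 15 servings → $12.00.
bell pepper only: max(4.5/0.5, 710/194) = 9 servings → $9.00.
whole-barley bread + Greek yogurt with both tight: 3.038 servings and 1.835 servings → $2.08.
whole-barley bread + bell pepper with both tight: 2.752 servings and 1.844 servings → $2.39.
Greek yogurt + bell pepper with both targets exact would need a negative amount; discard.
So the least-cost plan costs $1.11.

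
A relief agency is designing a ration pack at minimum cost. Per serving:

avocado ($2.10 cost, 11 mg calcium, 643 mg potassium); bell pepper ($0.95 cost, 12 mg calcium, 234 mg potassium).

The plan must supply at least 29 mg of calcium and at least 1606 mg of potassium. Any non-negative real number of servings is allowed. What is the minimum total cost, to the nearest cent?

$5.28

For a min-cost LP with two ≥-constraints, a basic feasible solution has at most two positive variables.
avocado only: max(29/11, 1606/643) = 2.636 servings → $5.54.
bell pepper only: max(29/12, 1606/234) = 6.863 servings → $6.52.
avocado + bell pepper with both tight: 2.428 servings and 0.1908 servings → $5.28.
Cheapest feasible corner: $5.28.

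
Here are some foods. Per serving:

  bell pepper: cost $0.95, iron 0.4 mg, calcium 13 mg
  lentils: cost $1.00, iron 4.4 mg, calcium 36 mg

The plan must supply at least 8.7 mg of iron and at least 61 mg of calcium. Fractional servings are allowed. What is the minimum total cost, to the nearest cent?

$1.98

bell pepper only: max(8.7/0.4, 61/13) = 21.75 servings → $20.66.
lentils only: max(8.7/4.4, 61/36) = 1.977 servings → $1.98.
bell pepper + lentils: the both-tight solution has a negative serving — not a feasible corner.
The minimum over all feasible corners is $1.98.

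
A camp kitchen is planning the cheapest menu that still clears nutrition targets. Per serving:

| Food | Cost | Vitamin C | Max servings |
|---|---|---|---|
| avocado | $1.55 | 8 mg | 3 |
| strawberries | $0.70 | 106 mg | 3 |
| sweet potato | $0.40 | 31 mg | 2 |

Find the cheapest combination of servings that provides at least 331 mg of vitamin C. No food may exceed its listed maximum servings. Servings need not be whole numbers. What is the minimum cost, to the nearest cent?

Cost per mg of vitamin C: strawberries $0.0066, sweet potato $0.0129, avocado $0.1938.
Take 3 servings of strawberries: +318.0 mg vitamin C for $2.10 (total $2.10, still need 13.0 mg).
Take 0.4194 servings of sweet potato: +13.0 mg vitamin C for $0.17 (total $2.27, still need 0.0 mg).
Filling from the cheapest source first is optimal under one linear minimum: $2.27.

$2.27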